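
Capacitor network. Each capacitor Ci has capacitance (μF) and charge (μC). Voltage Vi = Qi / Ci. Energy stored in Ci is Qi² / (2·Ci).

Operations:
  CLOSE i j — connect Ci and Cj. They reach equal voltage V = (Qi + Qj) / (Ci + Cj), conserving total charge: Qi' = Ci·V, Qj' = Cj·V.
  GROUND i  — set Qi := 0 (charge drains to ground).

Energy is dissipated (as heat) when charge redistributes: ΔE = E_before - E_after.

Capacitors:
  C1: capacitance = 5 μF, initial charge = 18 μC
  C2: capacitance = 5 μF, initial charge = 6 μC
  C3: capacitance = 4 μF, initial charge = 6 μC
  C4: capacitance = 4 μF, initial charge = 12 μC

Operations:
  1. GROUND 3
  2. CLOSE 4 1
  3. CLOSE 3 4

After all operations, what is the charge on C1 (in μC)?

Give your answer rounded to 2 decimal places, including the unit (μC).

Initial: C1(5μF, Q=18μC, V=3.60V), C2(5μF, Q=6μC, V=1.20V), C3(4μF, Q=6μC, V=1.50V), C4(4μF, Q=12μC, V=3.00V)
Op 1: GROUND 3: Q3=0; energy lost=4.500
Op 2: CLOSE 4-1: Q_total=30.00, C_total=9.00, V=3.33; Q4=13.33, Q1=16.67; dissipated=0.400
Op 3: CLOSE 3-4: Q_total=13.33, C_total=8.00, V=1.67; Q3=6.67, Q4=6.67; dissipated=11.111
Final charges: Q1=16.67, Q2=6.00, Q3=6.67, Q4=6.67

Answer: 16.67 μC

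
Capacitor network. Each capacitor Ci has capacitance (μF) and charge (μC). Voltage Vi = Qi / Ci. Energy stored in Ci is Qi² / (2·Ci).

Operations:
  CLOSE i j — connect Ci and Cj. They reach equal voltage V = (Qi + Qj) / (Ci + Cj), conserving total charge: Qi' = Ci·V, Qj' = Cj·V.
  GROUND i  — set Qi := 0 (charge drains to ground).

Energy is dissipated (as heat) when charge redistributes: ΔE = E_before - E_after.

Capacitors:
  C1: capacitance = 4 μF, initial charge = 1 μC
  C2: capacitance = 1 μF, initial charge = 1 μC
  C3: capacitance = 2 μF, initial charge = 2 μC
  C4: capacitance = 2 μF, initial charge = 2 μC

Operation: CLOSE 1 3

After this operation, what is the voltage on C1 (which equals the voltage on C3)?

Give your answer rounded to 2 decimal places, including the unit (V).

Answer: 0.50 V

Derivation:
Initial: C1(4μF, Q=1μC, V=0.25V), C2(1μF, Q=1μC, V=1.00V), C3(2μF, Q=2μC, V=1.00V), C4(2μF, Q=2μC, V=1.00V)
Op 1: CLOSE 1-3: Q_total=3.00, C_total=6.00, V=0.50; Q1=2.00, Q3=1.00; dissipated=0.375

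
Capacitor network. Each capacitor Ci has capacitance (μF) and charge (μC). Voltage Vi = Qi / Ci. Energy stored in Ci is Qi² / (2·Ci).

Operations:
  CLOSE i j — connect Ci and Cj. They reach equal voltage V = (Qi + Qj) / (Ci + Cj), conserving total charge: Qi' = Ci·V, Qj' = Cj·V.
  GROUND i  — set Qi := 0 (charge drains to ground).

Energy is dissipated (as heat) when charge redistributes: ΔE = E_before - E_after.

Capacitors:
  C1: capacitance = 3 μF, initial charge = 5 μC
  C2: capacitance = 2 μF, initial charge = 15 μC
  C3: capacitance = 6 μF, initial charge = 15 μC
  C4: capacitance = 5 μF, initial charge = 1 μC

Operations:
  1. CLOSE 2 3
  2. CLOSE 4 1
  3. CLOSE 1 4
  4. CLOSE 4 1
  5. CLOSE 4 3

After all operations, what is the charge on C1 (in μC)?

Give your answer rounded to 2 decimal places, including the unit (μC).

Answer: 2.25 μC

Derivation:
Initial: C1(3μF, Q=5μC, V=1.67V), C2(2μF, Q=15μC, V=7.50V), C3(6μF, Q=15μC, V=2.50V), C4(5μF, Q=1μC, V=0.20V)
Op 1: CLOSE 2-3: Q_total=30.00, C_total=8.00, V=3.75; Q2=7.50, Q3=22.50; dissipated=18.750
Op 2: CLOSE 4-1: Q_total=6.00, C_total=8.00, V=0.75; Q4=3.75, Q1=2.25; dissipated=2.017
Op 3: CLOSE 1-4: Q_total=6.00, C_total=8.00, V=0.75; Q1=2.25, Q4=3.75; dissipated=0.000
Op 4: CLOSE 4-1: Q_total=6.00, C_total=8.00, V=0.75; Q4=3.75, Q1=2.25; dissipated=0.000
Op 5: CLOSE 4-3: Q_total=26.25, C_total=11.00, V=2.39; Q4=11.93, Q3=14.32; dissipated=12.273
Final charges: Q1=2.25, Q2=7.50, Q3=14.32, Q4=11.93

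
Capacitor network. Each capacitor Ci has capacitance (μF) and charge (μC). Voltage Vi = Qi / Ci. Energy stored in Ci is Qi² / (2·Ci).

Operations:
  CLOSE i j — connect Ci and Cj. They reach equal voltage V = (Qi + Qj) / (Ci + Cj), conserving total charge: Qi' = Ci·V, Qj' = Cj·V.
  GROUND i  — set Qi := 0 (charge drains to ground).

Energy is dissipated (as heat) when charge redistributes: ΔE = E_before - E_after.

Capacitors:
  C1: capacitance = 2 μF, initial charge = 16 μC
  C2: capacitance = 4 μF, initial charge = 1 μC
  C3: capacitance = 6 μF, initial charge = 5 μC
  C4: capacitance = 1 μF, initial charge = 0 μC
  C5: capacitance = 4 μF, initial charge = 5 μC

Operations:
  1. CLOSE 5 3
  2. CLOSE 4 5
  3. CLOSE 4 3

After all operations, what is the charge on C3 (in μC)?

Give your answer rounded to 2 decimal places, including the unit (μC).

Answer: 5.83 μC

Derivation:
Initial: C1(2μF, Q=16μC, V=8.00V), C2(4μF, Q=1μC, V=0.25V), C3(6μF, Q=5μC, V=0.83V), C4(1μF, Q=0μC, V=0.00V), C5(4μF, Q=5μC, V=1.25V)
Op 1: CLOSE 5-3: Q_total=10.00, C_total=10.00, V=1.00; Q5=4.00, Q3=6.00; dissipated=0.208
Op 2: CLOSE 4-5: Q_total=4.00, C_total=5.00, V=0.80; Q4=0.80, Q5=3.20; dissipated=0.400
Op 3: CLOSE 4-3: Q_total=6.80, C_total=7.00, V=0.97; Q4=0.97, Q3=5.83; dissipated=0.017
Final charges: Q1=16.00, Q2=1.00, Q3=5.83, Q4=0.97, Q5=3.20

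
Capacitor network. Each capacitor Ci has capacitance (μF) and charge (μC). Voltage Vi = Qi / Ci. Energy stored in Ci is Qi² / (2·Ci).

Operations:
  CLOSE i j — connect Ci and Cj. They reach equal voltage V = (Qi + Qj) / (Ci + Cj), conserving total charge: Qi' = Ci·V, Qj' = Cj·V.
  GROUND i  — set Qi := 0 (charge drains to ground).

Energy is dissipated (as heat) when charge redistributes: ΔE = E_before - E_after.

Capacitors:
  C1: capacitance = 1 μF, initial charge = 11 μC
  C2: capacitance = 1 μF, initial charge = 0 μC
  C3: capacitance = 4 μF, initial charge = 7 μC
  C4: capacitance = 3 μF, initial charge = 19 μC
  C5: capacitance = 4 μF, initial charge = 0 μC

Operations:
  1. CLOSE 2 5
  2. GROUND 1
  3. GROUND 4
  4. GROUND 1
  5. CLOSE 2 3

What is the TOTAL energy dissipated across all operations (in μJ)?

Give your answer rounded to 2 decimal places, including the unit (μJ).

Initial: C1(1μF, Q=11μC, V=11.00V), C2(1μF, Q=0μC, V=0.00V), C3(4μF, Q=7μC, V=1.75V), C4(3μF, Q=19μC, V=6.33V), C5(4μF, Q=0μC, V=0.00V)
Op 1: CLOSE 2-5: Q_total=0.00, C_total=5.00, V=0.00; Q2=0.00, Q5=0.00; dissipated=0.000
Op 2: GROUND 1: Q1=0; energy lost=60.500
Op 3: GROUND 4: Q4=0; energy lost=60.167
Op 4: GROUND 1: Q1=0; energy lost=0.000
Op 5: CLOSE 2-3: Q_total=7.00, C_total=5.00, V=1.40; Q2=1.40, Q3=5.60; dissipated=1.225
Total dissipated: 121.892 μJ

Answer: 121.89 μJ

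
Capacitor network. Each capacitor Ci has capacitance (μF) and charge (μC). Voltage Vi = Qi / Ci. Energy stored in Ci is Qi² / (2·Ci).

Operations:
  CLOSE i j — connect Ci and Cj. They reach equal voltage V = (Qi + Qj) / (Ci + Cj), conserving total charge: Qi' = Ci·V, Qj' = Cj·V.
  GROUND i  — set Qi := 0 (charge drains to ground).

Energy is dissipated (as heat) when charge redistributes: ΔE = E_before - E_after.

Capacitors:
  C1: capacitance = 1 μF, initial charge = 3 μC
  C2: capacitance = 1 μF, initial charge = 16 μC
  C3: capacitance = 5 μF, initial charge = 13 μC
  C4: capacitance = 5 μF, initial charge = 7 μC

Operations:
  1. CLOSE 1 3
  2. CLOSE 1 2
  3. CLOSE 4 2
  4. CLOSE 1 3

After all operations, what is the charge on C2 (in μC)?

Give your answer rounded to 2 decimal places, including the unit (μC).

Initial: C1(1μF, Q=3μC, V=3.00V), C2(1μF, Q=16μC, V=16.00V), C3(5μF, Q=13μC, V=2.60V), C4(5μF, Q=7μC, V=1.40V)
Op 1: CLOSE 1-3: Q_total=16.00, C_total=6.00, V=2.67; Q1=2.67, Q3=13.33; dissipated=0.067
Op 2: CLOSE 1-2: Q_total=18.67, C_total=2.00, V=9.33; Q1=9.33, Q2=9.33; dissipated=44.444
Op 3: CLOSE 4-2: Q_total=16.33, C_total=6.00, V=2.72; Q4=13.61, Q2=2.72; dissipated=26.224
Op 4: CLOSE 1-3: Q_total=22.67, C_total=6.00, V=3.78; Q1=3.78, Q3=18.89; dissipated=18.519
Final charges: Q1=3.78, Q2=2.72, Q3=18.89, Q4=13.61

Answer: 2.72 μC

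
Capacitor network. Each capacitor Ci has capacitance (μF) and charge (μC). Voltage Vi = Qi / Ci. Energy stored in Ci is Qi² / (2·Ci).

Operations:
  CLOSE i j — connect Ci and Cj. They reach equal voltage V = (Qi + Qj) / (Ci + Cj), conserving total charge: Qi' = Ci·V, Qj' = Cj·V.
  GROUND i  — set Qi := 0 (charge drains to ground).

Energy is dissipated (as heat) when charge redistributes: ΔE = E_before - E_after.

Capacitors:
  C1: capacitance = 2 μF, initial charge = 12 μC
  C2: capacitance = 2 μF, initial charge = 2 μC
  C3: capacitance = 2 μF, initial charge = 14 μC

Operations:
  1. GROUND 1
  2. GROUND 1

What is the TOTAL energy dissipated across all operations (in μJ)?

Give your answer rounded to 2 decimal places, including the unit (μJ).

Answer: 36.00 μJ

Derivation:
Initial: C1(2μF, Q=12μC, V=6.00V), C2(2μF, Q=2μC, V=1.00V), C3(2μF, Q=14μC, V=7.00V)
Op 1: GROUND 1: Q1=0; energy lost=36.000
Op 2: GROUND 1: Q1=0; energy lost=0.000
Total dissipated: 36.000 μJ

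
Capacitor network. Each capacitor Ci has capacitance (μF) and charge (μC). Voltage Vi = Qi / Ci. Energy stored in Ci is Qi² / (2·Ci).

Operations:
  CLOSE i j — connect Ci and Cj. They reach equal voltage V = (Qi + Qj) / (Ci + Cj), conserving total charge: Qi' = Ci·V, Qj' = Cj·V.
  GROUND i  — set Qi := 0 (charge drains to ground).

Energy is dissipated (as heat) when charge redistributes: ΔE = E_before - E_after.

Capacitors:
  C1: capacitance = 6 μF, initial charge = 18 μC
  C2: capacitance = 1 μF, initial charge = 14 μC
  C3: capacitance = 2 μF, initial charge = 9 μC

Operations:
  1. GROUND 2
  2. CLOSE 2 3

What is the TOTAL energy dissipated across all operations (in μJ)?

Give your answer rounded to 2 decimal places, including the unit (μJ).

Initial: C1(6μF, Q=18μC, V=3.00V), C2(1μF, Q=14μC, V=14.00V), C3(2μF, Q=9μC, V=4.50V)
Op 1: GROUND 2: Q2=0; energy lost=98.000
Op 2: CLOSE 2-3: Q_total=9.00, C_total=3.00, V=3.00; Q2=3.00, Q3=6.00; dissipated=6.750
Total dissipated: 104.750 μJ

Answer: 104.75 μJ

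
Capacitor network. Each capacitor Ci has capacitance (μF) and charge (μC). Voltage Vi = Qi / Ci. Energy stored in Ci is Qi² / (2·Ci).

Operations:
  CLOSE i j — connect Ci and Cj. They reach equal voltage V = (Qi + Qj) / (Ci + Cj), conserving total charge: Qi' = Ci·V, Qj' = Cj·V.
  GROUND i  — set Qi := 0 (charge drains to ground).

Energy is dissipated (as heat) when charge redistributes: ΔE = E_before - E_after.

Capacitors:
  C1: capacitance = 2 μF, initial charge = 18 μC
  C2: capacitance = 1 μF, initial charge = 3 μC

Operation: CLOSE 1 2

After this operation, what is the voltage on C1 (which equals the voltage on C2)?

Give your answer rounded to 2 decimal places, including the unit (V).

Answer: 7.00 V

Derivation:
Initial: C1(2μF, Q=18μC, V=9.00V), C2(1μF, Q=3μC, V=3.00V)
Op 1: CLOSE 1-2: Q_total=21.00, C_total=3.00, V=7.00; Q1=14.00, Q2=7.00; dissipated=12.000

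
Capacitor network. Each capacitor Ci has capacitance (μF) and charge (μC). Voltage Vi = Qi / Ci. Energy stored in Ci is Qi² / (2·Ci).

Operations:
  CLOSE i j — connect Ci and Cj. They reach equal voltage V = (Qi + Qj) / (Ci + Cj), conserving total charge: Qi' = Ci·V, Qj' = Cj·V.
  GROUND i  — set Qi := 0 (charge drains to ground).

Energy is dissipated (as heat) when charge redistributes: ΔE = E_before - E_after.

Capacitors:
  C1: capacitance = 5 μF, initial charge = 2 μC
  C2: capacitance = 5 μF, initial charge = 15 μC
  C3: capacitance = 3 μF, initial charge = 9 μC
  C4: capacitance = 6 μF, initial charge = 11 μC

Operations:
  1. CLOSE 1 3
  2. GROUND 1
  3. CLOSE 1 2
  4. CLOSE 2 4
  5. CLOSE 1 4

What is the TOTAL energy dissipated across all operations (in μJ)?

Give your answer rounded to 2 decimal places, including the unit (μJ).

Answer: 22.51 μJ

Derivation:
Initial: C1(5μF, Q=2μC, V=0.40V), C2(5μF, Q=15μC, V=3.00V), C3(3μF, Q=9μC, V=3.00V), C4(6μF, Q=11μC, V=1.83V)
Op 1: CLOSE 1-3: Q_total=11.00, C_total=8.00, V=1.38; Q1=6.88, Q3=4.12; dissipated=6.338
Op 2: GROUND 1: Q1=0; energy lost=4.727
Op 3: CLOSE 1-2: Q_total=15.00, C_total=10.00, V=1.50; Q1=7.50, Q2=7.50; dissipated=11.250
Op 4: CLOSE 2-4: Q_total=18.50, C_total=11.00, V=1.68; Q2=8.41, Q4=10.09; dissipated=0.152
Op 5: CLOSE 1-4: Q_total=17.59, C_total=11.00, V=1.60; Q1=8.00, Q4=9.60; dissipated=0.045
Total dissipated: 22.511 μJ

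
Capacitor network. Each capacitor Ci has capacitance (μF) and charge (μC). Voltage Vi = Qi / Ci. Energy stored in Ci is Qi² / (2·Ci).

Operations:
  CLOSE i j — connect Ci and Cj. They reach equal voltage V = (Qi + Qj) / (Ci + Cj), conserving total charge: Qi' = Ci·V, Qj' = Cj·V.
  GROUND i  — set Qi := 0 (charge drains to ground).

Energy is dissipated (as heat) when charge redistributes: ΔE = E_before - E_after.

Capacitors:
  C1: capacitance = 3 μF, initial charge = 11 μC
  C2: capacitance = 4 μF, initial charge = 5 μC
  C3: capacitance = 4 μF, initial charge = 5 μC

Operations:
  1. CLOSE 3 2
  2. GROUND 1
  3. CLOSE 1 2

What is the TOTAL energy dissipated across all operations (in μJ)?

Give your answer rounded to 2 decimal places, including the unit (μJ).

Answer: 21.51 μJ

Derivation:
Initial: C1(3μF, Q=11μC, V=3.67V), C2(4μF, Q=5μC, V=1.25V), C3(4μF, Q=5μC, V=1.25V)
Op 1: CLOSE 3-2: Q_total=10.00, C_total=8.00, V=1.25; Q3=5.00, Q2=5.00; dissipated=0.000
Op 2: GROUND 1: Q1=0; energy lost=20.167
Op 3: CLOSE 1-2: Q_total=5.00, C_total=7.00, V=0.71; Q1=2.14, Q2=2.86; dissipated=1.339
Total dissipated: 21.506 μJ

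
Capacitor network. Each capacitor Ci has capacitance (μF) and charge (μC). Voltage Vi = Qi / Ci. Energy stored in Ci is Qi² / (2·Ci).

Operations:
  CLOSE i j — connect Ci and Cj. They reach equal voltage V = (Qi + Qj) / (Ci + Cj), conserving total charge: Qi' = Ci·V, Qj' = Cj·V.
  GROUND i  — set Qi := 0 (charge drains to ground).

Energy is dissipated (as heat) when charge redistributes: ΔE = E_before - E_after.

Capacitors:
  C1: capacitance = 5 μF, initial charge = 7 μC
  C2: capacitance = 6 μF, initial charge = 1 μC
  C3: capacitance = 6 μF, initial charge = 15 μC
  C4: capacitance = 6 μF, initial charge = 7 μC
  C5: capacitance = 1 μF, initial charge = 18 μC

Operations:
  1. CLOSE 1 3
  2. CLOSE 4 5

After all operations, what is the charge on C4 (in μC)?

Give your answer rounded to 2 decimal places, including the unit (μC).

Initial: C1(5μF, Q=7μC, V=1.40V), C2(6μF, Q=1μC, V=0.17V), C3(6μF, Q=15μC, V=2.50V), C4(6μF, Q=7μC, V=1.17V), C5(1μF, Q=18μC, V=18.00V)
Op 1: CLOSE 1-3: Q_total=22.00, C_total=11.00, V=2.00; Q1=10.00, Q3=12.00; dissipated=1.650
Op 2: CLOSE 4-5: Q_total=25.00, C_total=7.00, V=3.57; Q4=21.43, Q5=3.57; dissipated=121.440
Final charges: Q1=10.00, Q2=1.00, Q3=12.00, Q4=21.43, Q5=3.57

Answer: 21.43 μC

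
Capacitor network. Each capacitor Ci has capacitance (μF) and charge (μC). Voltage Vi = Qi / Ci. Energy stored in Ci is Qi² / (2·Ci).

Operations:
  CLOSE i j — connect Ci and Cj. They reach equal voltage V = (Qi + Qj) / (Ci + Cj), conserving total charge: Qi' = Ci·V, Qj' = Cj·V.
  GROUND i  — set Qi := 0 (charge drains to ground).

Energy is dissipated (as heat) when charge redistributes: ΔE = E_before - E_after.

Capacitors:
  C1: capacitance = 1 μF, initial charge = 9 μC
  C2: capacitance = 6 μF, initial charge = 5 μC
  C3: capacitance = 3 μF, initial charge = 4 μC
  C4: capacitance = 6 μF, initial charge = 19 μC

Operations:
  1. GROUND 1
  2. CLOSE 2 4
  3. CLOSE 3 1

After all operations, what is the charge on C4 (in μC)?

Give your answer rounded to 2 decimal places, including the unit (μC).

Answer: 12.00 μC

Derivation:
Initial: C1(1μF, Q=9μC, V=9.00V), C2(6μF, Q=5μC, V=0.83V), C3(3μF, Q=4μC, V=1.33V), C4(6μF, Q=19μC, V=3.17V)
Op 1: GROUND 1: Q1=0; energy lost=40.500
Op 2: CLOSE 2-4: Q_total=24.00, C_total=12.00, V=2.00; Q2=12.00, Q4=12.00; dissipated=8.167
Op 3: CLOSE 3-1: Q_total=4.00, C_total=4.00, V=1.00; Q3=3.00, Q1=1.00; dissipated=0.667
Final charges: Q1=1.00, Q2=12.00, Q3=3.00, Q4=12.00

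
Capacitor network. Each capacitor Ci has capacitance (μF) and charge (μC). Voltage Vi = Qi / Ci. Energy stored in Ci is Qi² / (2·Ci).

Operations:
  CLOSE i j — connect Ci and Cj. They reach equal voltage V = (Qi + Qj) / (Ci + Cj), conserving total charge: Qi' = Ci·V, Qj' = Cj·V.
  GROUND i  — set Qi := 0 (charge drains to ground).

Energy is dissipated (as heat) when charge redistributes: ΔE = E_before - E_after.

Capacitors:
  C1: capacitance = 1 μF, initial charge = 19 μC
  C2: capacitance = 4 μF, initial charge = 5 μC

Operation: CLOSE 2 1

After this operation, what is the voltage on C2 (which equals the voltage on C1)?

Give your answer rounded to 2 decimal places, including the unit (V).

Answer: 4.80 V

Derivation:
Initial: C1(1μF, Q=19μC, V=19.00V), C2(4μF, Q=5μC, V=1.25V)
Op 1: CLOSE 2-1: Q_total=24.00, C_total=5.00, V=4.80; Q2=19.20, Q1=4.80; dissipated=126.025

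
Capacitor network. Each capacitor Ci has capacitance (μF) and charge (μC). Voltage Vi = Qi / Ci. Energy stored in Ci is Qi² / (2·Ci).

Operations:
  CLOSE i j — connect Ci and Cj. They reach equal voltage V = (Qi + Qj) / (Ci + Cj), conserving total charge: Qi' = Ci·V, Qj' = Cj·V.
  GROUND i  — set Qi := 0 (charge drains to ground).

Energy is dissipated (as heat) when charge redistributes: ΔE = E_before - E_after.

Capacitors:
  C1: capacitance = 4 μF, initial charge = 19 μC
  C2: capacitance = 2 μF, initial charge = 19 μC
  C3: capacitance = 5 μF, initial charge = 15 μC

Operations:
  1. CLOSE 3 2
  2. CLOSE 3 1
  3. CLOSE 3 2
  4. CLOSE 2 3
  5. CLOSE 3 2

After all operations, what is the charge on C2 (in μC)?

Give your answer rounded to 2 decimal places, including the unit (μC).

Initial: C1(4μF, Q=19μC, V=4.75V), C2(2μF, Q=19μC, V=9.50V), C3(5μF, Q=15μC, V=3.00V)
Op 1: CLOSE 3-2: Q_total=34.00, C_total=7.00, V=4.86; Q3=24.29, Q2=9.71; dissipated=30.179
Op 2: CLOSE 3-1: Q_total=43.29, C_total=9.00, V=4.81; Q3=24.05, Q1=19.24; dissipated=0.013
Op 3: CLOSE 3-2: Q_total=33.76, C_total=7.00, V=4.82; Q3=24.12, Q2=9.65; dissipated=0.002
Op 4: CLOSE 2-3: Q_total=33.76, C_total=7.00, V=4.82; Q2=9.65, Q3=24.12; dissipated=0.000
Op 5: CLOSE 3-2: Q_total=33.76, C_total=7.00, V=4.82; Q3=24.12, Q2=9.65; dissipated=0.000
Final charges: Q1=19.24, Q2=9.65, Q3=24.12

Answer: 9.65 μC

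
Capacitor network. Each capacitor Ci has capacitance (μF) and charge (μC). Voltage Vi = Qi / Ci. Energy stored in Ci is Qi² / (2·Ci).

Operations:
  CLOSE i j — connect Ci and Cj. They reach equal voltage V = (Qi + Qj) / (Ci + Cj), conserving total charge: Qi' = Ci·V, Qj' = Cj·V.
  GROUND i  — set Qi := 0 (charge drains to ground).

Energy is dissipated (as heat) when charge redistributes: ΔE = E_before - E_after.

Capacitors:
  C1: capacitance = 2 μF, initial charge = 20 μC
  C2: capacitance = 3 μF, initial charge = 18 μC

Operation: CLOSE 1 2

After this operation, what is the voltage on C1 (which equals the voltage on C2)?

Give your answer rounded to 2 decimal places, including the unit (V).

Answer: 7.60 V

Derivation:
Initial: C1(2μF, Q=20μC, V=10.00V), C2(3μF, Q=18μC, V=6.00V)
Op 1: CLOSE 1-2: Q_total=38.00, C_total=5.00, V=7.60; Q1=15.20, Q2=22.80; dissipated=9.600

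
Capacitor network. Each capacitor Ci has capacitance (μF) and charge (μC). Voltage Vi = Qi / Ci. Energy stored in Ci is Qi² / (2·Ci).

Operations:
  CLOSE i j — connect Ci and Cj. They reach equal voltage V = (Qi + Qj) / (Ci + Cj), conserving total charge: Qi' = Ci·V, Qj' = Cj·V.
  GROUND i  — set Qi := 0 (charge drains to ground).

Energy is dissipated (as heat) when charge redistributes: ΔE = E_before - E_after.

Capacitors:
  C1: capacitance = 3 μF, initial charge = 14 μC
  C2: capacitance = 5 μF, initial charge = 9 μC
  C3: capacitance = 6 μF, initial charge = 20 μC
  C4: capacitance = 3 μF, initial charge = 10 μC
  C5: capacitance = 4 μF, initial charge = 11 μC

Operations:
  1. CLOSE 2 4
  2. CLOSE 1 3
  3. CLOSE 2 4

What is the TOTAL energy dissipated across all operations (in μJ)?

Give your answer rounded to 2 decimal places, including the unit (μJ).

Initial: C1(3μF, Q=14μC, V=4.67V), C2(5μF, Q=9μC, V=1.80V), C3(6μF, Q=20μC, V=3.33V), C4(3μF, Q=10μC, V=3.33V), C5(4μF, Q=11μC, V=2.75V)
Op 1: CLOSE 2-4: Q_total=19.00, C_total=8.00, V=2.38; Q2=11.88, Q4=7.12; dissipated=2.204
Op 2: CLOSE 1-3: Q_total=34.00, C_total=9.00, V=3.78; Q1=11.33, Q3=22.67; dissipated=1.778
Op 3: CLOSE 2-4: Q_total=19.00, C_total=8.00, V=2.38; Q2=11.88, Q4=7.12; dissipated=0.000
Total dissipated: 3.982 μJ

Answer: 3.98 μJ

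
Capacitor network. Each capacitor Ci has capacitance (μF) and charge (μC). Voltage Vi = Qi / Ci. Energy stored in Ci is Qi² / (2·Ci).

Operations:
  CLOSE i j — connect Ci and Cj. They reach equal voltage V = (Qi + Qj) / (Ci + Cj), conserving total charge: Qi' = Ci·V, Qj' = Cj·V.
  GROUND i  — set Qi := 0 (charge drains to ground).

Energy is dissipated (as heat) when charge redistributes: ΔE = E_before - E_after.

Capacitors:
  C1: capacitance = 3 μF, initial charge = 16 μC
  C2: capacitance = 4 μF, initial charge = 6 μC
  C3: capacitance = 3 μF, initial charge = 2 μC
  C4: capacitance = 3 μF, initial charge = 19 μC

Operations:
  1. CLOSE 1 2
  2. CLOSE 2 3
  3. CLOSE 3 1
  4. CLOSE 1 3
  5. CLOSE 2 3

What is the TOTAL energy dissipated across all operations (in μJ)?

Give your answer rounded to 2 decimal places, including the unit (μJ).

Answer: 18.94 μJ

Derivation:
Initial: C1(3μF, Q=16μC, V=5.33V), C2(4μF, Q=6μC, V=1.50V), C3(3μF, Q=2μC, V=0.67V), C4(3μF, Q=19μC, V=6.33V)
Op 1: CLOSE 1-2: Q_total=22.00, C_total=7.00, V=3.14; Q1=9.43, Q2=12.57; dissipated=12.595
Op 2: CLOSE 2-3: Q_total=14.57, C_total=7.00, V=2.08; Q2=8.33, Q3=6.24; dissipated=5.256
Op 3: CLOSE 3-1: Q_total=15.67, C_total=6.00, V=2.61; Q3=7.84, Q1=7.84; dissipated=0.845
Op 4: CLOSE 1-3: Q_total=15.67, C_total=6.00, V=2.61; Q1=7.84, Q3=7.84; dissipated=0.000
Op 5: CLOSE 2-3: Q_total=16.16, C_total=7.00, V=2.31; Q2=9.24, Q3=6.93; dissipated=0.241
Total dissipated: 18.937 μJ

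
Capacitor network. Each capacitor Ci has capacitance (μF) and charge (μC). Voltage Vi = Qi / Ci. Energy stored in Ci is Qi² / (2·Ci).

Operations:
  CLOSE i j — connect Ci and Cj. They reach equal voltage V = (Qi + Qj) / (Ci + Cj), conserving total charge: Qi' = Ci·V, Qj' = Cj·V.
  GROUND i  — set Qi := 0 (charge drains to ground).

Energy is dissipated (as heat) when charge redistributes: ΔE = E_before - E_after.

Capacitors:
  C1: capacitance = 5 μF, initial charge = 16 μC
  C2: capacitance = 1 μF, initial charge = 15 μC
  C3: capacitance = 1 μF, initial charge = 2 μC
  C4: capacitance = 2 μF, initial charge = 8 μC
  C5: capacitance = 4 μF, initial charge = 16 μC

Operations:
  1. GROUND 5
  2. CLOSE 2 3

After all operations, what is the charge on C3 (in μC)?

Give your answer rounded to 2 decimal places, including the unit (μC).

Answer: 8.50 μC

Derivation:
Initial: C1(5μF, Q=16μC, V=3.20V), C2(1μF, Q=15μC, V=15.00V), C3(1μF, Q=2μC, V=2.00V), C4(2μF, Q=8μC, V=4.00V), C5(4μF, Q=16μC, V=4.00V)
Op 1: GROUND 5: Q5=0; energy lost=32.000
Op 2: CLOSE 2-3: Q_total=17.00, C_total=2.00, V=8.50; Q2=8.50, Q3=8.50; dissipated=42.250
Final charges: Q1=16.00, Q2=8.50, Q3=8.50, Q4=8.00, Q5=0.00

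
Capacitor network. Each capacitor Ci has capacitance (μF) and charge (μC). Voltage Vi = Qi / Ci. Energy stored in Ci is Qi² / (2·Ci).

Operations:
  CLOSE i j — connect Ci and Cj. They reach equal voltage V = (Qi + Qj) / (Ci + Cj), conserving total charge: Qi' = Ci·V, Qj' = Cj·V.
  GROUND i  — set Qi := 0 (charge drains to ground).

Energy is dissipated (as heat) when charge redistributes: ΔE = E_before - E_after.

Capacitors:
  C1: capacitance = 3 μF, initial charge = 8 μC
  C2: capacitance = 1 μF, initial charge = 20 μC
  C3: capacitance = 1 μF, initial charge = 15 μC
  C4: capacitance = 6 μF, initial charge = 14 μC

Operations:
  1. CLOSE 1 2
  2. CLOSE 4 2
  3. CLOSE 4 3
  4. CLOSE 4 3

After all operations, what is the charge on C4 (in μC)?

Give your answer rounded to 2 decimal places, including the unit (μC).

Answer: 28.29 μC

Derivation:
Initial: C1(3μF, Q=8μC, V=2.67V), C2(1μF, Q=20μC, V=20.00V), C3(1μF, Q=15μC, V=15.00V), C4(6μF, Q=14μC, V=2.33V)
Op 1: CLOSE 1-2: Q_total=28.00, C_total=4.00, V=7.00; Q1=21.00, Q2=7.00; dissipated=112.667
Op 2: CLOSE 4-2: Q_total=21.00, C_total=7.00, V=3.00; Q4=18.00, Q2=3.00; dissipated=9.333
Op 3: CLOSE 4-3: Q_total=33.00, C_total=7.00, V=4.71; Q4=28.29, Q3=4.71; dissipated=61.714
Op 4: CLOSE 4-3: Q_total=33.00, C_total=7.00, V=4.71; Q4=28.29, Q3=4.71; dissipated=0.000
Final charges: Q1=21.00, Q2=3.00, Q3=4.71, Q4=28.29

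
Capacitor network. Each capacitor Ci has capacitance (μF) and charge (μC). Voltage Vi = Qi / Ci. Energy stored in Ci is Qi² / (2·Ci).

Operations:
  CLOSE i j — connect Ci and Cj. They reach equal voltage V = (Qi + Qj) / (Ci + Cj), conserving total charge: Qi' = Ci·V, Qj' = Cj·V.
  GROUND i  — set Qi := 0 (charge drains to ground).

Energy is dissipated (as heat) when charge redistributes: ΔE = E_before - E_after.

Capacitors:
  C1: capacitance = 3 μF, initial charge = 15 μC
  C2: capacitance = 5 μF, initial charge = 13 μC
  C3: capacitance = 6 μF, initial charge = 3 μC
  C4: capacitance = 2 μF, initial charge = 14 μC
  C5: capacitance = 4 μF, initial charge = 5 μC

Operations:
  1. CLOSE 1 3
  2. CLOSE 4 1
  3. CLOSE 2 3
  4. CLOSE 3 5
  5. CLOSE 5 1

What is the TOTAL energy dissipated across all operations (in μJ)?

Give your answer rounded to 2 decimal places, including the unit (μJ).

Initial: C1(3μF, Q=15μC, V=5.00V), C2(5μF, Q=13μC, V=2.60V), C3(6μF, Q=3μC, V=0.50V), C4(2μF, Q=14μC, V=7.00V), C5(4μF, Q=5μC, V=1.25V)
Op 1: CLOSE 1-3: Q_total=18.00, C_total=9.00, V=2.00; Q1=6.00, Q3=12.00; dissipated=20.250
Op 2: CLOSE 4-1: Q_total=20.00, C_total=5.00, V=4.00; Q4=8.00, Q1=12.00; dissipated=15.000
Op 3: CLOSE 2-3: Q_total=25.00, C_total=11.00, V=2.27; Q2=11.36, Q3=13.64; dissipated=0.491
Op 4: CLOSE 3-5: Q_total=18.64, C_total=10.00, V=1.86; Q3=11.18, Q5=7.45; dissipated=1.255
Op 5: CLOSE 5-1: Q_total=19.45, C_total=7.00, V=2.78; Q5=11.12, Q1=8.34; dissipated=3.912
Total dissipated: 40.908 μJ

Answer: 40.91 μJ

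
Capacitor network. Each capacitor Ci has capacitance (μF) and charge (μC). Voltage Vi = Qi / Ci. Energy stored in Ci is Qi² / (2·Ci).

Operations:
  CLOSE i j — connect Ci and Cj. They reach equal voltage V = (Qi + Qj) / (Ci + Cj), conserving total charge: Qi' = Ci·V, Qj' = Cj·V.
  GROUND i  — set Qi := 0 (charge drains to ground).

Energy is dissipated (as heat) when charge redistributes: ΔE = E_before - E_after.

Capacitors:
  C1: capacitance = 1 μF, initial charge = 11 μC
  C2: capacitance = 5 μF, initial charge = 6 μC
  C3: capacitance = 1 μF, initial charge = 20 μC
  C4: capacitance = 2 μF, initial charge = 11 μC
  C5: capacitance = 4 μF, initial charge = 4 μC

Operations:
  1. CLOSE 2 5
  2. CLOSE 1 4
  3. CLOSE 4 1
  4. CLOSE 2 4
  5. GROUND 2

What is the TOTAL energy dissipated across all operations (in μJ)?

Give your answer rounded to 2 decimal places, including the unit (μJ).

Answer: 58.65 μJ

Derivation:
Initial: C1(1μF, Q=11μC, V=11.00V), C2(5μF, Q=6μC, V=1.20V), C3(1μF, Q=20μC, V=20.00V), C4(2μF, Q=11μC, V=5.50V), C5(4μF, Q=4μC, V=1.00V)
Op 1: CLOSE 2-5: Q_total=10.00, C_total=9.00, V=1.11; Q2=5.56, Q5=4.44; dissipated=0.044
Op 2: CLOSE 1-4: Q_total=22.00, C_total=3.00, V=7.33; Q1=7.33, Q4=14.67; dissipated=10.083
Op 3: CLOSE 4-1: Q_total=22.00, C_total=3.00, V=7.33; Q4=14.67, Q1=7.33; dissipated=0.000
Op 4: CLOSE 2-4: Q_total=20.22, C_total=7.00, V=2.89; Q2=14.44, Q4=5.78; dissipated=27.654
Op 5: GROUND 2: Q2=0; energy lost=20.864
Total dissipated: 58.646 μJ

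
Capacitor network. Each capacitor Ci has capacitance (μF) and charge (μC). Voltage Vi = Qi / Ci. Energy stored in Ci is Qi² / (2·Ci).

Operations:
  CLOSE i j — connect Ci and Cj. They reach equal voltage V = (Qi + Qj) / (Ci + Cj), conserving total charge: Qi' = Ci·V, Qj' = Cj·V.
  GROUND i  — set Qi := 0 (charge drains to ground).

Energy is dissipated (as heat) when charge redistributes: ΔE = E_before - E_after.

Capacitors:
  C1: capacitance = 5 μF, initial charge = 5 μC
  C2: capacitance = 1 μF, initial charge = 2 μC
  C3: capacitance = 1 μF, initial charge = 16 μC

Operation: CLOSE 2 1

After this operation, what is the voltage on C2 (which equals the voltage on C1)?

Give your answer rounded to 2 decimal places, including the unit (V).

Answer: 1.17 V

Derivation:
Initial: C1(5μF, Q=5μC, V=1.00V), C2(1μF, Q=2μC, V=2.00V), C3(1μF, Q=16μC, V=16.00V)
Op 1: CLOSE 2-1: Q_total=7.00, C_total=6.00, V=1.17; Q2=1.17, Q1=5.83; dissipated=0.417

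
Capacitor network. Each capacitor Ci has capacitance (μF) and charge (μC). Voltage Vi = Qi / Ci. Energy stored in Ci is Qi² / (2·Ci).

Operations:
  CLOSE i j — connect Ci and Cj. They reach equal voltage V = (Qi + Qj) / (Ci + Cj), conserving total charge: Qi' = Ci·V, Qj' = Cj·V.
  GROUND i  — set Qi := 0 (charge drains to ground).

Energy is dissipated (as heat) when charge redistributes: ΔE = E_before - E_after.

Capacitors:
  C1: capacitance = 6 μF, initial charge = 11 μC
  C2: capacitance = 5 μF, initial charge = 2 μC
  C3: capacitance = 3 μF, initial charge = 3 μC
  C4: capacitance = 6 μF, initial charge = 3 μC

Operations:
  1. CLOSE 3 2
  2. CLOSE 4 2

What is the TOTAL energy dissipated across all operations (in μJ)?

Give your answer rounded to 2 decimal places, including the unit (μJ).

Answer: 0.36 μJ

Derivation:
Initial: C1(6μF, Q=11μC, V=1.83V), C2(5μF, Q=2μC, V=0.40V), C3(3μF, Q=3μC, V=1.00V), C4(6μF, Q=3μC, V=0.50V)
Op 1: CLOSE 3-2: Q_total=5.00, C_total=8.00, V=0.62; Q3=1.88, Q2=3.12; dissipated=0.338
Op 2: CLOSE 4-2: Q_total=6.12, C_total=11.00, V=0.56; Q4=3.34, Q2=2.78; dissipated=0.021
Total dissipated: 0.359 μJ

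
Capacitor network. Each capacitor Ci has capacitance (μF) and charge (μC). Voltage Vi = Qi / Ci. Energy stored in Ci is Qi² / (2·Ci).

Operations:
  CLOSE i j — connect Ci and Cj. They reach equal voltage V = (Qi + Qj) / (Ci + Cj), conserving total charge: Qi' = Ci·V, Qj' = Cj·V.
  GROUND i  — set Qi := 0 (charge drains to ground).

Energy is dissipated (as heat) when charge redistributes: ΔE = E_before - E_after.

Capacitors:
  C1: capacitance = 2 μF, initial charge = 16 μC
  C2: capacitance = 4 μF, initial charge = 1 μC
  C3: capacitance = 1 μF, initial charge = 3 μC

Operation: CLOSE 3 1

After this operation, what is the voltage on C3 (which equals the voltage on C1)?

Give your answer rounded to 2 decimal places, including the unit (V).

Initial: C1(2μF, Q=16μC, V=8.00V), C2(4μF, Q=1μC, V=0.25V), C3(1μF, Q=3μC, V=3.00V)
Op 1: CLOSE 3-1: Q_total=19.00, C_total=3.00, V=6.33; Q3=6.33, Q1=12.67; dissipated=8.333

Answer: 6.33 V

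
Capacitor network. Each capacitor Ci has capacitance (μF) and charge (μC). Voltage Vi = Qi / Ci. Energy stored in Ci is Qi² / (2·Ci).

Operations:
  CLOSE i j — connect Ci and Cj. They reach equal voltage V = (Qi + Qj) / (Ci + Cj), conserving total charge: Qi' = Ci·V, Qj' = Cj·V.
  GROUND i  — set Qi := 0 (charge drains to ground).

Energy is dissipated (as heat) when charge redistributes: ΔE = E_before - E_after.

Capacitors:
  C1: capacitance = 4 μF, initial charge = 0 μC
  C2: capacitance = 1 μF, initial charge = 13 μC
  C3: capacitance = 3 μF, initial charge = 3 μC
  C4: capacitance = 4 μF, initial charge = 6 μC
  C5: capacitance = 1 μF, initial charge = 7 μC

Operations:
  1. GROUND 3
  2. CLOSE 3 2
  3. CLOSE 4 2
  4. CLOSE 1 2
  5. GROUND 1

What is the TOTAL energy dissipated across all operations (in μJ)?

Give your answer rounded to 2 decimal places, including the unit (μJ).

Initial: C1(4μF, Q=0μC, V=0.00V), C2(1μF, Q=13μC, V=13.00V), C3(3μF, Q=3μC, V=1.00V), C4(4μF, Q=6μC, V=1.50V), C5(1μF, Q=7μC, V=7.00V)
Op 1: GROUND 3: Q3=0; energy lost=1.500
Op 2: CLOSE 3-2: Q_total=13.00, C_total=4.00, V=3.25; Q3=9.75, Q2=3.25; dissipated=63.375
Op 3: CLOSE 4-2: Q_total=9.25, C_total=5.00, V=1.85; Q4=7.40, Q2=1.85; dissipated=1.225
Op 4: CLOSE 1-2: Q_total=1.85, C_total=5.00, V=0.37; Q1=1.48, Q2=0.37; dissipated=1.369
Op 5: GROUND 1: Q1=0; energy lost=0.274
Total dissipated: 67.743 μJ

Answer: 67.74 μJ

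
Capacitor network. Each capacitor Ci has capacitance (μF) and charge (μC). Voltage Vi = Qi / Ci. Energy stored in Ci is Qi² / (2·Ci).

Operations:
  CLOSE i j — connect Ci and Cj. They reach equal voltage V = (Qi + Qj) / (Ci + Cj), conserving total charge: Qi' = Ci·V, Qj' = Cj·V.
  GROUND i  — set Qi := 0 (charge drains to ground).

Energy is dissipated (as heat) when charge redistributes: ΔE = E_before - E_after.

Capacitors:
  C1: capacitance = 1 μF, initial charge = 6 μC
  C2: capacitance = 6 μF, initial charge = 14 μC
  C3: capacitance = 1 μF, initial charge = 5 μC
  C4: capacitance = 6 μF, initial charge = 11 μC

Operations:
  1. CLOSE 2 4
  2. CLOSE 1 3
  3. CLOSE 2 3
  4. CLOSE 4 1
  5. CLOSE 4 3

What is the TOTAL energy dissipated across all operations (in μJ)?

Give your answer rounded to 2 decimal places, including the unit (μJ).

Answer: 10.63 μJ

Derivation:
Initial: C1(1μF, Q=6μC, V=6.00V), C2(6μF, Q=14μC, V=2.33V), C3(1μF, Q=5μC, V=5.00V), C4(6μF, Q=11μC, V=1.83V)
Op 1: CLOSE 2-4: Q_total=25.00, C_total=12.00, V=2.08; Q2=12.50, Q4=12.50; dissipated=0.375
Op 2: CLOSE 1-3: Q_total=11.00, C_total=2.00, V=5.50; Q1=5.50, Q3=5.50; dissipated=0.250
Op 3: CLOSE 2-3: Q_total=18.00, C_total=7.00, V=2.57; Q2=15.43, Q3=2.57; dissipated=5.003
Op 4: CLOSE 4-1: Q_total=18.00, C_total=7.00, V=2.57; Q4=15.43, Q1=2.57; dissipated=5.003
Op 5: CLOSE 4-3: Q_total=18.00, C_total=7.00, V=2.57; Q4=15.43, Q3=2.57; dissipated=0.000
Total dissipated: 10.631 μJ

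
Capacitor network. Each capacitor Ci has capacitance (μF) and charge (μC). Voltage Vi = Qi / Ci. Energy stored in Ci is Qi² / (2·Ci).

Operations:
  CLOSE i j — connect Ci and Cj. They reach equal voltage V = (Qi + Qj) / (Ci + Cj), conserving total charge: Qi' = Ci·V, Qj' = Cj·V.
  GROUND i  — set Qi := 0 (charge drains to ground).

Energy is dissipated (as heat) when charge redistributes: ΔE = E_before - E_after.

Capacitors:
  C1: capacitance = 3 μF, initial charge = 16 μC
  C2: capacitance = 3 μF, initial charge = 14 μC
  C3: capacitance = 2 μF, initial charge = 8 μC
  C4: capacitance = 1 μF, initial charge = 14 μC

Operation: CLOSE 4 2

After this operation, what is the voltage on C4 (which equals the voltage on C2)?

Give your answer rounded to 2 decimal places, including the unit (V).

Initial: C1(3μF, Q=16μC, V=5.33V), C2(3μF, Q=14μC, V=4.67V), C3(2μF, Q=8μC, V=4.00V), C4(1μF, Q=14μC, V=14.00V)
Op 1: CLOSE 4-2: Q_total=28.00, C_total=4.00, V=7.00; Q4=7.00, Q2=21.00; dissipated=32.667

Answer: 7.00 V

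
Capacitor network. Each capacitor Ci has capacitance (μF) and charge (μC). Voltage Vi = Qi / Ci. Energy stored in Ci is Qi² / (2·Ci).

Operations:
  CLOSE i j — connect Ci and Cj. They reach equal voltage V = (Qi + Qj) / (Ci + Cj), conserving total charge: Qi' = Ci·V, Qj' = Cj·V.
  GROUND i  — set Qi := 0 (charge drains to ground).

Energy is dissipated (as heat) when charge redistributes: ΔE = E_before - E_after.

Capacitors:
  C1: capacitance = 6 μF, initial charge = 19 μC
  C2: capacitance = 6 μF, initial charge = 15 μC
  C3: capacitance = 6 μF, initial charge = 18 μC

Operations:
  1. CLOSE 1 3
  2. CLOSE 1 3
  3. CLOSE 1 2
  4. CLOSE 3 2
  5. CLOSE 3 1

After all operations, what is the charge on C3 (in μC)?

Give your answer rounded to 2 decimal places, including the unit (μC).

Answer: 17.19 μC

Derivation:
Initial: C1(6μF, Q=19μC, V=3.17V), C2(6μF, Q=15μC, V=2.50V), C3(6μF, Q=18μC, V=3.00V)
Op 1: CLOSE 1-3: Q_total=37.00, C_total=12.00, V=3.08; Q1=18.50, Q3=18.50; dissipated=0.042
Op 2: CLOSE 1-3: Q_total=37.00, C_total=12.00, V=3.08; Q1=18.50, Q3=18.50; dissipated=0.000
Op 3: CLOSE 1-2: Q_total=33.50, C_total=12.00, V=2.79; Q1=16.75, Q2=16.75; dissipated=0.510
Op 4: CLOSE 3-2: Q_total=35.25, C_total=12.00, V=2.94; Q3=17.62, Q2=17.62; dissipated=0.128
Op 5: CLOSE 3-1: Q_total=34.38, C_total=12.00, V=2.86; Q3=17.19, Q1=17.19; dissipated=0.032
Final charges: Q1=17.19, Q2=17.62, Q3=17.19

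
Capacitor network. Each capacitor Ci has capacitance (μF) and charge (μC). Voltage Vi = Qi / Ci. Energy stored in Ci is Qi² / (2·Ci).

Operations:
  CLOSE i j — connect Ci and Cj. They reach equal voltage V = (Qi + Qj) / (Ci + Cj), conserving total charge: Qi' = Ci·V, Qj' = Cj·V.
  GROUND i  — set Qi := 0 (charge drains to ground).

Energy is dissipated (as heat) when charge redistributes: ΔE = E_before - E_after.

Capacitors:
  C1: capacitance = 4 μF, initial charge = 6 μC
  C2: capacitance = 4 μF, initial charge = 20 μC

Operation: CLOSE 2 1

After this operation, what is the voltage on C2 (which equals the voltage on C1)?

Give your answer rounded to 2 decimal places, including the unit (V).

Initial: C1(4μF, Q=6μC, V=1.50V), C2(4μF, Q=20μC, V=5.00V)
Op 1: CLOSE 2-1: Q_total=26.00, C_total=8.00, V=3.25; Q2=13.00, Q1=13.00; dissipated=12.250

Answer: 3.25 V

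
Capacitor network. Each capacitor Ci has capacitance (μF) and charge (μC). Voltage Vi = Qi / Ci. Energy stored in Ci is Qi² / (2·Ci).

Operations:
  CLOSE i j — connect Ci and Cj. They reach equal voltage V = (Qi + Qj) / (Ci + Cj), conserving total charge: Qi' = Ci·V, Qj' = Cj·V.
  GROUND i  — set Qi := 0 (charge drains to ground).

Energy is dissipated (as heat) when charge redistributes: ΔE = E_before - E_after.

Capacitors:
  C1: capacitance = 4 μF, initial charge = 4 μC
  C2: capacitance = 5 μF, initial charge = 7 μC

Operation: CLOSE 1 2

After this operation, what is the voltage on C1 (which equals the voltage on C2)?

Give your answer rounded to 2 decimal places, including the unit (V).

Initial: C1(4μF, Q=4μC, V=1.00V), C2(5μF, Q=7μC, V=1.40V)
Op 1: CLOSE 1-2: Q_total=11.00, C_total=9.00, V=1.22; Q1=4.89, Q2=6.11; dissipated=0.178

Answer: 1.22 V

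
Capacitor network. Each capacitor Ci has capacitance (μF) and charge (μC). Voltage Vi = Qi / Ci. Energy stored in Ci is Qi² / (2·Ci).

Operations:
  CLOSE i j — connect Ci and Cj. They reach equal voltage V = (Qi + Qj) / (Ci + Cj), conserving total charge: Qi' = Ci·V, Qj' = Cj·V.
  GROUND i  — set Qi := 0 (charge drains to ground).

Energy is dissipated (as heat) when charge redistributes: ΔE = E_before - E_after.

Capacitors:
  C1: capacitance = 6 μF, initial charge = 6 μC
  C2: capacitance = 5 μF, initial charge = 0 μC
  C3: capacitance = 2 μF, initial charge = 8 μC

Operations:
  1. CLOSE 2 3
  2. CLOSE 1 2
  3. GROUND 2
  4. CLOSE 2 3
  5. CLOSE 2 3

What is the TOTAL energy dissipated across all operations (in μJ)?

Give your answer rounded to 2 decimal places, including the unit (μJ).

Answer: 15.22 μJ

Derivation:
Initial: C1(6μF, Q=6μC, V=1.00V), C2(5μF, Q=0μC, V=0.00V), C3(2μF, Q=8μC, V=4.00V)
Op 1: CLOSE 2-3: Q_total=8.00, C_total=7.00, V=1.14; Q2=5.71, Q3=2.29; dissipated=11.429
Op 2: CLOSE 1-2: Q_total=11.71, C_total=11.00, V=1.06; Q1=6.39, Q2=5.32; dissipated=0.028
Op 3: GROUND 2: Q2=0; energy lost=2.835
Op 4: CLOSE 2-3: Q_total=2.29, C_total=7.00, V=0.33; Q2=1.63, Q3=0.65; dissipated=0.933
Op 5: CLOSE 2-3: Q_total=2.29, C_total=7.00, V=0.33; Q2=1.63, Q3=0.65; dissipated=0.000
Total dissipated: 15.225 μJ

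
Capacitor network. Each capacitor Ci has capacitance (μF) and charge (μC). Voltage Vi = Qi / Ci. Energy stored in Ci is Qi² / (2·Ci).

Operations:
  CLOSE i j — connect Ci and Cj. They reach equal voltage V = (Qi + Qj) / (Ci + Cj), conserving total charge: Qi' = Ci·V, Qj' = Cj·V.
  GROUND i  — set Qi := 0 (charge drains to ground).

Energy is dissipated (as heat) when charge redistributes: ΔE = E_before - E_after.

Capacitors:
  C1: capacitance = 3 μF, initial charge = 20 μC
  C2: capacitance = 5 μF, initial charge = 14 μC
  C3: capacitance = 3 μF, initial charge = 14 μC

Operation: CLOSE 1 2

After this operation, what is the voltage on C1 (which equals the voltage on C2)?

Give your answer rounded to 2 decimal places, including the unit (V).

Initial: C1(3μF, Q=20μC, V=6.67V), C2(5μF, Q=14μC, V=2.80V), C3(3μF, Q=14μC, V=4.67V)
Op 1: CLOSE 1-2: Q_total=34.00, C_total=8.00, V=4.25; Q1=12.75, Q2=21.25; dissipated=14.017

Answer: 4.25 V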